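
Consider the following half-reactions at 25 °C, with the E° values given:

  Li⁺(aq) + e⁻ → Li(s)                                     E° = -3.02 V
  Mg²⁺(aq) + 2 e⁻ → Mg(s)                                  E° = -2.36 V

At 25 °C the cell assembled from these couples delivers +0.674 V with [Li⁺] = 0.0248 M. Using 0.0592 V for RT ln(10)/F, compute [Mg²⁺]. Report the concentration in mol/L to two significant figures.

Mg²⁺/Mg is the cathode, Li⁺/Li the anode: E°cell = +0.66 V, n = 2.
Overall reaction: Mg²⁺(aq) + 2 Li(s) → Mg(s) + 2 Li⁺(aq); Q = [Li⁺]^2/[Mg²⁺]^1.
From E = E° − (0.0592/n) log Q: log Q = (E° − E)·n/0.0592 = (+0.66 − (+0.674))·2/0.0592 = -0.4730.
So 1·log[Mg²⁺] = 2·log(0.0248) − log Q = -3.2111 − (-0.4730) = -2.7381; [Mg²⁺] = 10^(-2.7381) ≈ 0.0018 M.

0.0018 M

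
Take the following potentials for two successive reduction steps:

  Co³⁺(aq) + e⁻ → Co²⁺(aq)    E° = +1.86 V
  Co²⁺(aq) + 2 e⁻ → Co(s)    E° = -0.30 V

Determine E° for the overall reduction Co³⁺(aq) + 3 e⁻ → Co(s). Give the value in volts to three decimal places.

Standard free energies of sequential steps add: ΔG°₃ = ΔG°₁ + ΔG°₂, so n₃E°₃ = n₁E°₁ + n₂E°₂.
E°₃ = (1×+1.86 + 2×-0.30) / 3 = (+1.260) / 3 = +0.420 V.

+0.420 V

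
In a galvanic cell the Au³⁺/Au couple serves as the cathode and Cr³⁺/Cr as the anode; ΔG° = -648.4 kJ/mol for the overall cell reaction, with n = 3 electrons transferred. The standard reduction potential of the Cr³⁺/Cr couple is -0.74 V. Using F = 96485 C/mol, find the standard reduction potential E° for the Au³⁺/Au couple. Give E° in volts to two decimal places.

+1.50 V

E°cell = −ΔG°/(nF) = −(-648.4×10³)/((3)(96485)) = +2.240 V.
Since Au³⁺/Au is the cathode and Cr³⁺/Cr the anode, E°cell = E°(Au³⁺/Au) − E°(Cr³⁺/Cr).
So E°(Au³⁺/Au) = E°cell + E°(Cr³⁺/Cr) = +2.240 + (-0.74) = +1.50 V.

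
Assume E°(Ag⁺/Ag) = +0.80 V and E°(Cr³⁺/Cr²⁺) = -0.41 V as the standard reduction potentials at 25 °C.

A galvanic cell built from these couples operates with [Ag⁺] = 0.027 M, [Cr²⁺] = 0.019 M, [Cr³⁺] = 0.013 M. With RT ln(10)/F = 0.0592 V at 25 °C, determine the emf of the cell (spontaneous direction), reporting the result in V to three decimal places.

Ag⁺/Ag is the cathode (higher E°), Cr³⁺/Cr²⁺ the anode: E°cell = +0.80 − (-0.41) = +1.21 V, n = 1.
Overall: Ag⁺(aq) + Cr²⁺(aq) → Ag(s) + Cr³⁺(aq)
Q = [Cr³⁺] / ([Ag⁺]·[Cr²⁺]); log Q = 1.404.
E = E° − (0.0592/n) log Q = +1.21 − (0.0592/1)(1.404) = +1.127 V.

+1.127 V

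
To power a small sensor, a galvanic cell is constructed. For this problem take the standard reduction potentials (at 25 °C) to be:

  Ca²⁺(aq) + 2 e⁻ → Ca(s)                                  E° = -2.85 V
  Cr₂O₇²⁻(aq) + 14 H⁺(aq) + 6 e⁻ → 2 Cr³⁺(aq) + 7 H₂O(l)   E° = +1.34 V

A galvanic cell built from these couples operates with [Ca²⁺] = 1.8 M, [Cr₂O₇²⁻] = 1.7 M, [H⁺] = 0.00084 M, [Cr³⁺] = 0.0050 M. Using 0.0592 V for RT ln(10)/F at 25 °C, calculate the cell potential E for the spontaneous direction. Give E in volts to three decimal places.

+3.805 V

Cr₂O₇²⁻/Cr³⁺ is the cathode (higher E°), Ca²⁺/Ca the anode: E°cell = +1.34 − (-2.85) = +4.19 V, n = 6.
Overall: Cr₂O₇²⁻(aq) + 14 H⁺(aq) + 3 Ca(s) → 2 Cr³⁺(aq) + 7 H₂O(l) + 3 Ca²⁺(aq)
Q = [Cr³⁺]^2·[Ca²⁺]^3 / ([Cr₂O₇²⁻]·[H⁺]^14); log Q = 38.993.
E = E° − (0.0592/n) log Q = +4.19 − (0.0592/6)(38.993) = +3.805 V.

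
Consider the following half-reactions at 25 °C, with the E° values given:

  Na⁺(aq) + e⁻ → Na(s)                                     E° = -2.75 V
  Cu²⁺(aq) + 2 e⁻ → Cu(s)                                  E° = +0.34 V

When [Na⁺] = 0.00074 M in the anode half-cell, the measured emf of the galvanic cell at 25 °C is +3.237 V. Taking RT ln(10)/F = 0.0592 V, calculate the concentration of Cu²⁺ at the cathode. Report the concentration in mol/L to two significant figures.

0.051 M

Cu²⁺/Cu is the cathode, Na⁺/Na the anode: E°cell = +3.09 V, n = 2.
Overall reaction: Cu²⁺(aq) + 2 Na(s) → Cu(s) + 2 Na⁺(aq); Q = [Na⁺]^2/[Cu²⁺]^1.
From E = E° − (0.0592/n) log Q: log Q = (E° − E)·n/0.0592 = (+3.09 − (+3.237))·2/0.0592 = -4.9662.
So 1·log[Cu²⁺] = 2·log(0.00074) − log Q = -6.2615 − (-4.9662) = -1.2953; [Cu²⁺] = 10^(-1.2953) ≈ 0.051 M.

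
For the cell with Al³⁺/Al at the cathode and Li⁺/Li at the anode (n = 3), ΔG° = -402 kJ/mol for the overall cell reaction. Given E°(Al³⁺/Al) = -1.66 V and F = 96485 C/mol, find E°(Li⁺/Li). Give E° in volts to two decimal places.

-3.05 V

E°cell = −ΔG°/(nF) = −(-402×10³)/((3)(96485)) = +1.389 V.
Since Al³⁺/Al is the cathode and Li⁺/Li the anode, E°cell = E°(Al³⁺/Al) − E°(Li⁺/Li).
So E°(Li⁺/Li) = E°(Al³⁺/Al) − E°cell = (-1.66) − (+1.389) = -3.05 V.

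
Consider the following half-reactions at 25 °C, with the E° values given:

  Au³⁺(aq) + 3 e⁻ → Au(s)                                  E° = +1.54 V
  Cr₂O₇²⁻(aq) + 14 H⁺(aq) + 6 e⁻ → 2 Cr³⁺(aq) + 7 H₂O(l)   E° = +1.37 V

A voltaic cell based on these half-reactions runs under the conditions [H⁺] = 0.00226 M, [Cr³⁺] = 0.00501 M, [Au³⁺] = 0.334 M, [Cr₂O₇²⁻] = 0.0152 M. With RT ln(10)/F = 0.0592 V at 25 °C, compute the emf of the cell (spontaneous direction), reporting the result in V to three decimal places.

+0.499 V

Au³⁺/Au is the cathode (higher E°), Cr₂O₇²⁻/Cr³⁺ the anode: E°cell = +1.54 − (+1.37) = +0.17 V, n = 6.
Overall: 2 Au³⁺(aq) + 2 Cr³⁺(aq) + 7 H₂O(l) → 2 Au(s) + Cr₂O₇²⁻(aq) + 14 H⁺(aq)
Q = [Cr₂O₇²⁻]·[H⁺]^14 / ([Au³⁺]^2·[Cr³⁺]^2); log Q = -33.308.
E = E° − (0.0592/n) log Q = +0.17 − (0.0592/6)(-33.308) = +0.499 V.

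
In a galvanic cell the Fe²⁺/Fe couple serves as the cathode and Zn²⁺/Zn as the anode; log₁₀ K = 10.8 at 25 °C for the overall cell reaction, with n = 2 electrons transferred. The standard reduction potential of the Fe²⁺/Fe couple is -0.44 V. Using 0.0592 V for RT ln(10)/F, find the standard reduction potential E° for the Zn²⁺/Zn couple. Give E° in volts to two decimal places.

E°cell = (0.0592/n)·log K = (0.0592/2)(10.8) = +0.320 V.
Since Fe²⁺/Fe is the cathode and Zn²⁺/Zn the anode, E°cell = E°(Fe²⁺/Fe) − E°(Zn²⁺/Zn).
So E°(Zn²⁺/Zn) = E°(Fe²⁺/Fe) − E°cell = (-0.44) − (+0.320) = -0.76 V.

-0.76 V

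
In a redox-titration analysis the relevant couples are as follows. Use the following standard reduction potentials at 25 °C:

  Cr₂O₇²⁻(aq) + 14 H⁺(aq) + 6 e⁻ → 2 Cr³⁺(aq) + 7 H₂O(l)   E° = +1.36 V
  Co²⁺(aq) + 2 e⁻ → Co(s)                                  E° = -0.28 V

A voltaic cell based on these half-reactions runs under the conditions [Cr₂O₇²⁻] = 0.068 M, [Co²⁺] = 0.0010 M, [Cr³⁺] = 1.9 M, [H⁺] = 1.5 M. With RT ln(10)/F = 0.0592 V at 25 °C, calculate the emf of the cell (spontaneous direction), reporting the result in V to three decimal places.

+1.736 V

Cr₂O₇²⁻/Cr³⁺ is the cathode (higher E°), Co²⁺/Co the anode: E°cell = +1.36 − (-0.28) = +1.64 V, n = 6.
Overall: Cr₂O₇²⁻(aq) + 14 H⁺(aq) + 3 Co(s) → 2 Cr³⁺(aq) + 7 H₂O(l) + 3 Co²⁺(aq)
Q = [Cr³⁺]^2·[Co²⁺]^3 / ([Cr₂O₇²⁻]·[H⁺]^14); log Q = -9.740.
E = E° − (0.0592/n) log Q = +1.64 − (0.0592/6)(-9.740) = +1.736 V.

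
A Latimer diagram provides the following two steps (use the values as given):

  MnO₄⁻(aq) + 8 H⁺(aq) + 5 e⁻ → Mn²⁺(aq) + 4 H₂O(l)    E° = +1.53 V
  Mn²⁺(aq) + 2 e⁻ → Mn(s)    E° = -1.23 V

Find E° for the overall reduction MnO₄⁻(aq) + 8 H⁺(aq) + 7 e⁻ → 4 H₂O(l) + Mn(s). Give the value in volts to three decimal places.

Adding the free-energy changes (−nFE°) of the two steps gives −n₃FE°₃ = −n₁FE°₁ − n₂FE°₂.
E°₃ = (5×+1.53 + 2×-1.23) / 7 = (+5.190) / 7 = +0.741 V.

+0.741 V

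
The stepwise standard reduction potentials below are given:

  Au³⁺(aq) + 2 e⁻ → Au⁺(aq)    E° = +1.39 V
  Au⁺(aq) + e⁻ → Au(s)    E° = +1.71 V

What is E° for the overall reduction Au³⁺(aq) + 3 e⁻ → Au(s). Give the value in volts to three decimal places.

+1.497 V

Since ΔG° = −nFE° is additive over sequential reductions, n₃E°₃ = n₁E°₁ + n₂E°₂.
E°₃ = (2×+1.39 + 1×+1.71) / 3 = (+4.490) / 3 = +1.497 V.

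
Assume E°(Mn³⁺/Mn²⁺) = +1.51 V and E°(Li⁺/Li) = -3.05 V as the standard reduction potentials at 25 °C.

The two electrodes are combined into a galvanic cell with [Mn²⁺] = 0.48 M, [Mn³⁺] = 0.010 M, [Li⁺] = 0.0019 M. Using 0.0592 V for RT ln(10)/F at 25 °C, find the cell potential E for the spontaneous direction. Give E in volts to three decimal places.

Mn³⁺/Mn²⁺ is the cathode (higher E°), Li⁺/Li the anode: E°cell = +1.51 − (-3.05) = +4.56 V, n = 1.
Overall: Mn³⁺(aq) + Li(s) → Mn²⁺(aq) + Li⁺(aq)
Q = [Mn²⁺]·[Li⁺] / ([Mn³⁺]); log Q = -1.040.
E = E° − (0.0592/n) log Q = +4.56 − (0.0592/1)(-1.040) = +4.622 V.

+4.622 V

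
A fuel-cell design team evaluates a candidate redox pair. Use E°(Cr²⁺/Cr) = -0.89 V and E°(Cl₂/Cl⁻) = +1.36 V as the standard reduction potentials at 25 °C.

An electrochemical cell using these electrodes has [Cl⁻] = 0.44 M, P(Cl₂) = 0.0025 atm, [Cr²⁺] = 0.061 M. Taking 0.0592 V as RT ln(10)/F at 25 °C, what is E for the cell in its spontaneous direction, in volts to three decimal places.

Cl₂/Cl⁻ is the cathode (higher E°), Cr²⁺/Cr the anode: E°cell = +1.36 − (-0.89) = +2.25 V, n = 2.
Overall: Cl₂(g) + Cr(s) → 2 Cl⁻(aq) + Cr²⁺(aq)
Q = [Cl⁻]^2·[Cr²⁺] / (P(Cl₂)); log Q = 0.674.
E = E° − (0.0592/n) log Q = +2.25 − (0.0592/2)(0.674) = +2.230 V.

+2.230 V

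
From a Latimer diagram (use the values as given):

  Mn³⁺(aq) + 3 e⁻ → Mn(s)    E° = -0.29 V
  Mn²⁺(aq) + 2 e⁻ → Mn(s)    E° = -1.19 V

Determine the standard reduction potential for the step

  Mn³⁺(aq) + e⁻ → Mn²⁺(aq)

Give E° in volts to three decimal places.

+1.510 V

Sequential free energies add, so n₃E°₃ = n₁E°₁ + n₂E°₂.
With n₃ = 3, and the known step contributing 2×(-1.19) V, the unknown satisfies 1·E° = 3×(-0.29) − 2×(-1.19) = +1.510.
E° = +1.510 / 1 = +1.510 V.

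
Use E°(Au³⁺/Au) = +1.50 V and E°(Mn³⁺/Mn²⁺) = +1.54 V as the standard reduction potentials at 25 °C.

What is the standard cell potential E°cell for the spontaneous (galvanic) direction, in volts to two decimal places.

+0.04 V

The Mn³⁺/Mn²⁺ couple has the higher reduction potential, so it is the cathode; Au³⁺/Au is oxidised at the anode.
E°cell = E°(cathode) − E°(anode) = (+1.54) − (+1.50) = +0.04 V.
Since E°cell > 0, the reaction is spontaneous under standard conditions.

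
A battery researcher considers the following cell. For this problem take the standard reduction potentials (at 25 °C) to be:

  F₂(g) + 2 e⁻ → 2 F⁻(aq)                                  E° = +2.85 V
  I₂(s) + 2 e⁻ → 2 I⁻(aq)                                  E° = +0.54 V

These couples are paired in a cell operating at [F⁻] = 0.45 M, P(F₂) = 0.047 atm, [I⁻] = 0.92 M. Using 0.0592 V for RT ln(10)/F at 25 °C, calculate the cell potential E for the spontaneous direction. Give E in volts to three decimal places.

F₂/F⁻ is the cathode (higher E°), I₂/I⁻ the anode: E°cell = +2.85 − (+0.54) = +2.31 V, n = 2.
Overall: F₂(g) + 2 I⁻(aq) → 2 F⁻(aq) + I₂(s)
Q = [F⁻]^2 / (P(F₂)·[I⁻]^2); log Q = 0.707.
E = E° − (0.0592/n) log Q = +2.31 − (0.0592/2)(0.707) = +2.289 V.

+2.289 V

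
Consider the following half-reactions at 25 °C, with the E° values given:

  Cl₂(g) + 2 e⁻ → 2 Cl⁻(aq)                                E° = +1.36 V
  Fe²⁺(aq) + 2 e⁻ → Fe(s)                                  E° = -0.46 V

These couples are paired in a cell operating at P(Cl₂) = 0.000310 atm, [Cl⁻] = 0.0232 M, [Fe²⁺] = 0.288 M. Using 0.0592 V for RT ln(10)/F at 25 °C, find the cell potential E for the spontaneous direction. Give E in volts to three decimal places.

Cl₂/Cl⁻ is the cathode (higher E°), Fe²⁺/Fe the anode: E°cell = +1.36 − (-0.46) = +1.82 V, n = 2.
Overall: Cl₂(g) + Fe(s) → 2 Cl⁻(aq) + Fe²⁺(aq)
Q = [Cl⁻]^2·[Fe²⁺] / (P(Cl₂)); log Q = -0.301.
E = E° − (0.0592/n) log Q = +1.82 − (0.0592/2)(-0.301) = +1.829 V.

+1.829 V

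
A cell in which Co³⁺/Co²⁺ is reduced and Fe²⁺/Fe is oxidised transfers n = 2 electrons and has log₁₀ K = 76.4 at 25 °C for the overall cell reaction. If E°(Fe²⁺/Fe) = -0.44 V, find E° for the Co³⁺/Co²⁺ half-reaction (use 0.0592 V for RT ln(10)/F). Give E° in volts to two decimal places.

+1.82 V

E°cell = (0.0592/n)·log K = (0.0592/2)(76.4) = +2.261 V.
Since Co³⁺/Co²⁺ is the cathode and Fe²⁺/Fe the anode, E°cell = E°(Co³⁺/Co²⁺) − E°(Fe²⁺/Fe).
So E°(Co³⁺/Co²⁺) = E°cell + E°(Fe²⁺/Fe) = +2.261 + (-0.44) = +1.82 V.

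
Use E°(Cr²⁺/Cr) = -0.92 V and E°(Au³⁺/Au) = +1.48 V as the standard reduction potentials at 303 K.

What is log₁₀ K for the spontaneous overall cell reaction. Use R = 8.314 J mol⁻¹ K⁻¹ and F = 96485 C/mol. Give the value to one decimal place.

239.5

Cathode: Au³⁺/Au; anode: Cr²⁺/Cr. E°cell = (+1.48) − (-0.92) = +2.40 V, with n = 6.
ΔG° = −nFE° = −RT ln K, so ln K = nFE°/(RT) = (6)(96485)(+2.40) / ((8.314)(303)) = 551.531.
log₁₀ K = 551.531 / ln 10 = 239.5.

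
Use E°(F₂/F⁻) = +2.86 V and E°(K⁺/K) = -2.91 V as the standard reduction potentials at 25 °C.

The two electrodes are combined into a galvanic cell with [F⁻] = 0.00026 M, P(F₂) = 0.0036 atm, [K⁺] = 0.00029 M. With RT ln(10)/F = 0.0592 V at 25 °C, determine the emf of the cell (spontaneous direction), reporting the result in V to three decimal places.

F₂/F⁻ is the cathode (higher E°), K⁺/K the anode: E°cell = +2.86 − (-2.91) = +5.77 V, n = 2.
Overall: F₂(g) + 2 K(s) → 2 F⁻(aq) + 2 K⁺(aq)
Q = [F⁻]^2·[K⁺]^2 / (P(F₂)); log Q = -11.802.
E = E° − (0.0592/n) log Q = +5.77 − (0.0592/2)(-11.802) = +6.119 V.

+6.119 V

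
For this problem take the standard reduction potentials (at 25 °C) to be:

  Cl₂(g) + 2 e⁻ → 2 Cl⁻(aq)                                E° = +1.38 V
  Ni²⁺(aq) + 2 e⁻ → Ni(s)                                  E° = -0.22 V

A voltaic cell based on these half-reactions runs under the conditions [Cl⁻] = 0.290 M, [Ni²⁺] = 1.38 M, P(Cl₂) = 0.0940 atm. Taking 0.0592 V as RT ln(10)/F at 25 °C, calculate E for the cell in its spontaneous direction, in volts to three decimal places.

Cl₂/Cl⁻ is the cathode (higher E°), Ni²⁺/Ni the anode: E°cell = +1.38 − (-0.22) = +1.60 V, n = 2.
Overall: Cl₂(g) + Ni(s) → 2 Cl⁻(aq) + Ni²⁺(aq)
Q = [Cl⁻]^2·[Ni²⁺] / (P(Cl₂)); log Q = 0.092.
E = E° − (0.0592/n) log Q = +1.60 − (0.0592/2)(0.092) = +1.597 V.

+1.597 V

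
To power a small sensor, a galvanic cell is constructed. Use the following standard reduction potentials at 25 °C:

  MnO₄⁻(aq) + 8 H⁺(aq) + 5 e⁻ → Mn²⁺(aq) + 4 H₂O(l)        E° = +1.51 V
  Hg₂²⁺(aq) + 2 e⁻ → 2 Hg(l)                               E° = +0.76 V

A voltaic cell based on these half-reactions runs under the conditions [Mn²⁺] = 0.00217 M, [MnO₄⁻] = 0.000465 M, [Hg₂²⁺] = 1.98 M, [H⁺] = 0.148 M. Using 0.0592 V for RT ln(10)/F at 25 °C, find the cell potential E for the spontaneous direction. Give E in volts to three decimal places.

+0.655 V

MnO₄⁻/Mn²⁺ is the cathode (higher E°), Hg₂²⁺/Hg the anode: E°cell = +1.51 − (+0.76) = +0.75 V, n = 10.
Overall: 2 MnO₄⁻(aq) + 16 H⁺(aq) + 10 Hg(l) → 2 Mn²⁺(aq) + 8 H₂O(l) + 5 Hg₂²⁺(aq)
Q = [Mn²⁺]^2·[Hg₂²⁺]^5 / ([MnO₄⁻]^2·[H⁺]^16); log Q = 16.097.
E = E° − (0.0592/n) log Q = +0.75 − (0.0592/10)(16.097) = +0.655 V.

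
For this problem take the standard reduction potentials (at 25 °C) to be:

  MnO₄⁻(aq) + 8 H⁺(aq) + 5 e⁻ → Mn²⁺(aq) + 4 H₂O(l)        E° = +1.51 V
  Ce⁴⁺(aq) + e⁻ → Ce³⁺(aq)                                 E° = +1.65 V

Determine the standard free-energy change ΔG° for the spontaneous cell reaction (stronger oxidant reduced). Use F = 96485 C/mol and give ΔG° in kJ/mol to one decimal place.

Ce⁴⁺/Ce³⁺ (E° = +1.65 V) is the cathode; MnO₄⁻/Mn²⁺ (E° = +1.51 V) is the anode, so E°cell = +0.14 V.
Balancing electrons gives n = 5 (lcm of 1 and 5).
ΔG° = −nFE° = −(5)(96485)(+0.14) = -67,540 J = -67.5 kJ/mol.

-67.5 kJ/mol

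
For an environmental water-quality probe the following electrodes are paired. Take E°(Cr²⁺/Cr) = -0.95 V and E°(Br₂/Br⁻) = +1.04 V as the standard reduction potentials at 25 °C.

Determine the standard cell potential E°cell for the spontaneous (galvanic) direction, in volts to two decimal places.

+1.99 V

The Br₂/Br⁻ couple has the higher reduction potential, so it is the cathode; Cr²⁺/Cr is oxidised at the anode.
E°cell = E°(cathode) − E°(anode) = (+1.04) − (-0.95) = +1.99 V.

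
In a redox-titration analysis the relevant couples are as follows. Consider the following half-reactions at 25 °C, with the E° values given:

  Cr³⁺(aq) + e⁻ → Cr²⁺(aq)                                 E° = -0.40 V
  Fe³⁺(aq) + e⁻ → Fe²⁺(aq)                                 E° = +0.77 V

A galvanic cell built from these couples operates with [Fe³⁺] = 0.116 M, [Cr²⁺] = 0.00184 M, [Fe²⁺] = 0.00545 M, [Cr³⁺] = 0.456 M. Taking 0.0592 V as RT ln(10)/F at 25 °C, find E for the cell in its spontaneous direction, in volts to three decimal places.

Fe³⁺/Fe²⁺ is the cathode (higher E°), Cr³⁺/Cr²⁺ the anode: E°cell = +0.77 − (-0.40) = +1.17 V, n = 1.
Overall: Fe³⁺(aq) + Cr²⁺(aq) → Fe²⁺(aq) + Cr³⁺(aq)
Q = [Fe²⁺]·[Cr³⁺] / ([Fe³⁺]·[Cr²⁺]); log Q = 1.066.
E = E° − (0.0592/n) log Q = +1.17 − (0.0592/1)(1.066) = +1.107 V.

+1.107 V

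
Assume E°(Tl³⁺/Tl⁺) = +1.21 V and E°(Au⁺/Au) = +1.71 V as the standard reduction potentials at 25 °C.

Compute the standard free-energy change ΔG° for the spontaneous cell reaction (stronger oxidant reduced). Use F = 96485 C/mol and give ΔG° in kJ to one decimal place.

Au⁺/Au (E° = +1.71 V) is the cathode; Tl³⁺/Tl⁺ (E° = +1.21 V) is the anode, so E°cell = +0.50 V.
Balancing electrons gives n = 2 (lcm of 1 and 2).
ΔG° = −nFE° = −(2)(96485)(+0.50) = -96,485 J = -96.5 kJ.

-96.5 kJ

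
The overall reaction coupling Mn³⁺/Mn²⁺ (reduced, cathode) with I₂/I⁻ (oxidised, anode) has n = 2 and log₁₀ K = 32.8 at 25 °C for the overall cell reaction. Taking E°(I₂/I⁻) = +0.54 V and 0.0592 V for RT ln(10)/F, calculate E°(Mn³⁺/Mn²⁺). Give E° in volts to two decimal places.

+1.51 V

E°cell = (0.0592/n)·log K = (0.0592/2)(32.8) = +0.971 V.
Since Mn³⁺/Mn²⁺ is the cathode and I₂/I⁻ the anode, E°cell = E°(Mn³⁺/Mn²⁺) − E°(I₂/I⁻).
So E°(Mn³⁺/Mn²⁺) = E°cell + E°(I₂/I⁻) = +0.971 + (+0.54) = +1.51 V.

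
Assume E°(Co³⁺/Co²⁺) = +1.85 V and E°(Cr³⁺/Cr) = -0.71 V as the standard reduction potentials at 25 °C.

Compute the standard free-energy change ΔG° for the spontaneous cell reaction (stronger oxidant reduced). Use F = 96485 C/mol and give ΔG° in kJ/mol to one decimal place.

-741.0 kJ/mol

Co³⁺/Co²⁺ (E° = +1.85 V) is the cathode; Cr³⁺/Cr (E° = -0.71 V) is the anode, so E°cell = +2.56 V.
Balancing electrons gives n = 3 (lcm of 1 and 3).
ΔG° = −nFE° = −(3)(96485)(+2.56) = -741,005 J = -741.0 kJ/mol.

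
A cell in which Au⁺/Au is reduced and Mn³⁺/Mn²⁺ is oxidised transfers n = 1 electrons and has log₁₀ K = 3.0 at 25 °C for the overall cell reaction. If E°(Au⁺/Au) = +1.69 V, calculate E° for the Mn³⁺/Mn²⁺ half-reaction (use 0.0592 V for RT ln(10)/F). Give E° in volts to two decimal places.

+1.51 V

E°cell = (0.0592/n)·log K = (0.0592/1)(3.0) = +0.178 V.
Since Au⁺/Au is the cathode and Mn³⁺/Mn²⁺ the anode, E°cell = E°(Au⁺/Au) − E°(Mn³⁺/Mn²⁺).
So E°(Mn³⁺/Mn²⁺) = E°(Au⁺/Au) − E°cell = (+1.69) − (+0.178) = +1.51 V.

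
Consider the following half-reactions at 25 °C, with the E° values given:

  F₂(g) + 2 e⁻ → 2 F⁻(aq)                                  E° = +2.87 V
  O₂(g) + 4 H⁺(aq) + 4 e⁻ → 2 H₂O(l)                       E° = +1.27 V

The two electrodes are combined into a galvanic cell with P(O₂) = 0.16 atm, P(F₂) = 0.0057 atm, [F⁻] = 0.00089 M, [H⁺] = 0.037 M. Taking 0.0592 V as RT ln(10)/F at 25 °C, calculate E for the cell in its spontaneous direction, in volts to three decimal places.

+1.811 V

F₂/F⁻ is the cathode (higher E°), O₂/H₂O the anode: E°cell = +2.87 − (+1.27) = +1.60 V, n = 4.
Overall: 2 F₂(g) + 2 H₂O(l) → 4 F⁻(aq) + O₂(g) + 4 H⁺(aq)
Q = [F⁻]^4·P(O₂)·[H⁺]^4 / (P(F₂)^2); log Q = -14.237.
E = E° − (0.0592/n) log Q = +1.60 − (0.0592/4)(-14.237) = +1.811 V.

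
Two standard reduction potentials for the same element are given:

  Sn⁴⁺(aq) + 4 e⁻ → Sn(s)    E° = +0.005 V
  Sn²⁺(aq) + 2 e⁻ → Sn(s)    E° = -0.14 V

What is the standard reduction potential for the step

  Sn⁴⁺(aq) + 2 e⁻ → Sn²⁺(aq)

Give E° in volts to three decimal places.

+0.150 V

Sequential free energies add, so n₃E°₃ = n₁E°₁ + n₂E°₂.
With n₃ = 4, and the known step contributing 2×(-0.14) V, the unknown satisfies 2·E° = 4×(+0.005) − 2×(-0.14) = +0.300.
E° = +0.300 / 2 = +0.150 V.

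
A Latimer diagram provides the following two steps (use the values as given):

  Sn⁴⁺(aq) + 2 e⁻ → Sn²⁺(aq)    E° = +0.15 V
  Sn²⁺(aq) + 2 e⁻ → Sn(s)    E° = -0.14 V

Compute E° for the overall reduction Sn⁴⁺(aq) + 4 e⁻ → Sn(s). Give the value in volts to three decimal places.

Standard free energies of sequential steps add: ΔG°₃ = ΔG°₁ + ΔG°₂, so n₃E°₃ = n₁E°₁ + n₂E°₂.
E°₃ = (2×+0.15 + 2×-0.14) / 4 = (+0.020) / 4 = +0.005 V.

+0.005 V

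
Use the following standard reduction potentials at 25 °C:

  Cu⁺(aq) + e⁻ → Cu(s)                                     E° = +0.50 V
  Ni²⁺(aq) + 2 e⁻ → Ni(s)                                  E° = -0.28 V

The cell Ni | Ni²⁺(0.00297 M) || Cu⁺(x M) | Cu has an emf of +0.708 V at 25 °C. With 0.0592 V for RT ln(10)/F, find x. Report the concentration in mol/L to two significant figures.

Cu⁺/Cu is the cathode, Ni²⁺/Ni the anode: E°cell = +0.78 V, n = 2.
Overall reaction: 2 Cu⁺(aq) + Ni(s) → 2 Cu(s) + Ni²⁺(aq); Q = [Ni²⁺]^1/[Cu⁺]^2.
From E = E° − (0.0592/n) log Q: log Q = (E° − E)·n/0.0592 = (+0.78 − (+0.708))·2/0.0592 = 2.4324.
So 2·log[Cu⁺] = 1·log(0.00297) − log Q = -2.5272 − (2.4324) = -4.9596; log[Cu⁺] = -4.9596 / 2 = -2.4798; [Cu⁺] = 10^(-2.4798) ≈ 0.0033 M.

0.0033 M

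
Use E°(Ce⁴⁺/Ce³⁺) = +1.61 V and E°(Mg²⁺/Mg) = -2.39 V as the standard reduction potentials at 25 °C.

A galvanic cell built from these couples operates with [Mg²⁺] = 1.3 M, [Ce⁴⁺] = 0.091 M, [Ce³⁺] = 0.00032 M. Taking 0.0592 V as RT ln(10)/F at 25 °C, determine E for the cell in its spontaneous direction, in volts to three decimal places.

+4.142 V

Ce⁴⁺/Ce³⁺ is the cathode (higher E°), Mg²⁺/Mg the anode: E°cell = +1.61 − (-2.39) = +4.00 V, n = 2.
Overall: 2 Ce⁴⁺(aq) + Mg(s) → 2 Ce³⁺(aq) + Mg²⁺(aq)
Q = [Ce³⁺]^2·[Mg²⁺] / ([Ce⁴⁺]^2); log Q = -4.794.
E = E° − (0.0592/n) log Q = +4.00 − (0.0592/2)(-4.794) = +4.142 V.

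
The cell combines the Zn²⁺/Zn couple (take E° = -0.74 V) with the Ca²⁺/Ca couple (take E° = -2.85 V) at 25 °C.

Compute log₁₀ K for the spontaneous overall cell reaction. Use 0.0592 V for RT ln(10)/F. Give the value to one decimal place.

Cathode: Zn²⁺/Zn; anode: Ca²⁺/Ca. E°cell = +2.11 V, n = 2.
log K = nE°cell / 0.0592 = (2)(+2.11) / 0.0592 = 71.3.

71.3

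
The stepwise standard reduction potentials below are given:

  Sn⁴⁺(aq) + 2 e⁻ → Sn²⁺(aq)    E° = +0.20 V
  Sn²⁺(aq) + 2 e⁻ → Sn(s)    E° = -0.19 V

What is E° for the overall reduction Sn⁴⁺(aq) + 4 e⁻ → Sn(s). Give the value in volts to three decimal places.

Standard free energies of sequential steps add: ΔG°₃ = ΔG°₁ + ΔG°₂, so n₃E°₃ = n₁E°₁ + n₂E°₂.
E°₃ = (2×+0.20 + 2×-0.19) / 4 = (+0.020) / 4 = +0.005 V.

+0.005 V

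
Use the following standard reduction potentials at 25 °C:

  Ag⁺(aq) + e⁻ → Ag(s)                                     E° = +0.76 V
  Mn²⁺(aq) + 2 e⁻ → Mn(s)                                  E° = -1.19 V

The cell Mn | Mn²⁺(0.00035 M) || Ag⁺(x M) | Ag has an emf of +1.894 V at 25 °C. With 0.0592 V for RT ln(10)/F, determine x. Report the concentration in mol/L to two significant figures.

Ag⁺/Ag is the cathode, Mn²⁺/Mn the anode: E°cell = +1.95 V, n = 2.
Overall reaction: 2 Ag⁺(aq) + Mn(s) → 2 Ag(s) + Mn²⁺(aq); Q = [Mn²⁺]^1/[Ag⁺]^2.
From E = E° − (0.0592/n) log Q: log Q = (E° − E)·n/0.0592 = (+1.95 − (+1.894))·2/0.0592 = 1.8919.
So 2·log[Ag⁺] = 1·log(0.00035) − log Q = -3.4559 − (1.8919) = -5.3478; log[Ag⁺] = -5.3478 / 2 = -2.6739; [Ag⁺] = 10^(-2.6739) ≈ 0.0021 M.

0.0021 M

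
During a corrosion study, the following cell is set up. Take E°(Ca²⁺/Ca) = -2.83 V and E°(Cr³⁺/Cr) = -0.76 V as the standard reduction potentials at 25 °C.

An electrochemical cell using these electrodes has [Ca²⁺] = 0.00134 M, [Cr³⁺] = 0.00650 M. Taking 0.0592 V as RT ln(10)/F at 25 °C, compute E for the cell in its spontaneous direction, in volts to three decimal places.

Cr³⁺/Cr is the cathode (higher E°), Ca²⁺/Ca the anode: E°cell = -0.76 − (-2.83) = +2.07 V, n = 6.
Overall: 2 Cr³⁺(aq) + 3 Ca(s) → 2 Cr(s) + 3 Ca²⁺(aq)
Q = [Ca²⁺]^3 / ([Cr³⁺]^2); log Q = -4.245.
E = E° − (0.0592/n) log Q = +2.07 − (0.0592/6)(-4.245) = +2.112 V.

+2.112 V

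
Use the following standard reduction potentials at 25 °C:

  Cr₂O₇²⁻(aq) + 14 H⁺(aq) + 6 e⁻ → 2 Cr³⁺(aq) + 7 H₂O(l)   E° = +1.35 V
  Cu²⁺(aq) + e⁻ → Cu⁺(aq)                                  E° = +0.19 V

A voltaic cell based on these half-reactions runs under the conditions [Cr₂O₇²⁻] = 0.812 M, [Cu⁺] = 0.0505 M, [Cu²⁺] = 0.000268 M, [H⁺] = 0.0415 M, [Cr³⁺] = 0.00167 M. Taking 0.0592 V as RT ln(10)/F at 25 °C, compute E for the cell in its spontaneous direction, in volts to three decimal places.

Cr₂O₇²⁻/Cr³⁺ is the cathode (higher E°), Cu²⁺/Cu⁺ the anode: E°cell = +1.35 − (+0.19) = +1.16 V, n = 6.
Overall: Cr₂O₇²⁻(aq) + 14 H⁺(aq) + 6 Cu⁺(aq) → 2 Cr³⁺(aq) + 7 H₂O(l) + 6 Cu²⁺(aq)
Q = [Cr³⁺]^2·[Cu²⁺]^6 / ([Cr₂O₇²⁻]·[H⁺]^14·[Cu⁺]^6); log Q = 0.232.
E = E° − (0.0592/n) log Q = +1.16 − (0.0592/6)(0.232) = +1.158 V.

+1.158 V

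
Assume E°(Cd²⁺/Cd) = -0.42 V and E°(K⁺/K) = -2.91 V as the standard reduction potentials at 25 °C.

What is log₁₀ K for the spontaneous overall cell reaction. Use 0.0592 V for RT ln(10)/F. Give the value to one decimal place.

84.1

Cathode: Cd²⁺/Cd; anode: K⁺/K. E°cell = +2.49 V, n = 2.
log K = nE°cell / 0.0592 = (2)(+2.49) / 0.0592 = 84.1.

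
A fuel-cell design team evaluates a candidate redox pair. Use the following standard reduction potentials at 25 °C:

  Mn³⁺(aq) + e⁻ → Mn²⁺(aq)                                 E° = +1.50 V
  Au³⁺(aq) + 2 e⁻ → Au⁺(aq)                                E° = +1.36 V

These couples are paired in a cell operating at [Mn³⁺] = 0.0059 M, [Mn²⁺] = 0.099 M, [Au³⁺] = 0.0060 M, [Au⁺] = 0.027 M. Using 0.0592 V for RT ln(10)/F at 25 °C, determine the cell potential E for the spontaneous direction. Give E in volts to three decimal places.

+0.087 V

Mn³⁺/Mn²⁺ is the cathode (higher E°), Au³⁺/Au⁺ the anode: E°cell = +1.50 − (+1.36) = +0.14 V, n = 2.
Overall: 2 Mn³⁺(aq) + Au⁺(aq) → 2 Mn²⁺(aq) + Au³⁺(aq)
Q = [Mn²⁺]^2·[Au³⁺] / ([Mn³⁺]^2·[Au⁺]); log Q = 1.796.
E = E° − (0.0592/n) log Q = +0.14 − (0.0592/2)(1.796) = +0.087 V.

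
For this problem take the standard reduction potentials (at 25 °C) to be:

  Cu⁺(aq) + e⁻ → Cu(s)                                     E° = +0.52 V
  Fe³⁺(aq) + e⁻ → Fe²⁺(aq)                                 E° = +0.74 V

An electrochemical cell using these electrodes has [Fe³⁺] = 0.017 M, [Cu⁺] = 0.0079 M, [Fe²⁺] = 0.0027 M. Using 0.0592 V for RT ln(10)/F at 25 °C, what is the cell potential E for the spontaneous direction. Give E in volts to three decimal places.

Fe³⁺/Fe²⁺ is the cathode (higher E°), Cu⁺/Cu the anode: E°cell = +0.74 − (+0.52) = +0.22 V, n = 1.
Overall: Fe³⁺(aq) + Cu(s) → Fe²⁺(aq) + Cu⁺(aq)
Q = [Fe²⁺]·[Cu⁺] / ([Fe³⁺]); log Q = -2.901.
E = E° − (0.0592/n) log Q = +0.22 − (0.0592/1)(-2.901) = +0.392 V.

+0.392 V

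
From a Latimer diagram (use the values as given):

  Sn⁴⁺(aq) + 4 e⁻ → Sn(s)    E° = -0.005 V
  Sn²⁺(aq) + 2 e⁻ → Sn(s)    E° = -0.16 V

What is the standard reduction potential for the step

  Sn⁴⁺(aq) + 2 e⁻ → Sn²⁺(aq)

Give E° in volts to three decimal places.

+0.150 V

Sequential free energies add, so n₃E°₃ = n₁E°₁ + n₂E°₂.
With n₃ = 4, and the known step contributing 2×(-0.16) V, the unknown satisfies 2·E° = 4×(-0.005) − 2×(-0.16) = +0.300.
E° = +0.300 / 2 = +0.150 V.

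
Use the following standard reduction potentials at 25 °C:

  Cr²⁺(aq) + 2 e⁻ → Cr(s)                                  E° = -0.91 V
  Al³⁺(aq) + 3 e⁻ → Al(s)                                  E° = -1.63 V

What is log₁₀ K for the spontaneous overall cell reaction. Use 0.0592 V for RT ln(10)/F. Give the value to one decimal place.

73.0

Cathode: Cr²⁺/Cr; anode: Al³⁺/Al. E°cell = +0.72 V, n = 6.
log K = nE°cell / 0.0592 = (6)(+0.72) / 0.0592 = 73.0.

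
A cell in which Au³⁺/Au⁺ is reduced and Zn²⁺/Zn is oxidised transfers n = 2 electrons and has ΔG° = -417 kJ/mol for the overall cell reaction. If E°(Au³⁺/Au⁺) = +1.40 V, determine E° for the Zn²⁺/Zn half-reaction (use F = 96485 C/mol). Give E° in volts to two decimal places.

-0.76 V

E°cell = −ΔG°/(nF) = −(-417×10³)/((2)(96485)) = +2.161 V.
Since Au³⁺/Au⁺ is the cathode and Zn²⁺/Zn the anode, E°cell = E°(Au³⁺/Au⁺) − E°(Zn²⁺/Zn).
So E°(Zn²⁺/Zn) = E°(Au³⁺/Au⁺) − E°cell = (+1.40) − (+2.161) = -0.76 V.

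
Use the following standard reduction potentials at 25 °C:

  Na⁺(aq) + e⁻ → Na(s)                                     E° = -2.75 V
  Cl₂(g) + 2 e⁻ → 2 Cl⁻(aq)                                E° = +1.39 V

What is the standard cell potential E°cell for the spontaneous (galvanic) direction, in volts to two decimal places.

The Cl₂/Cl⁻ couple has the higher reduction potential, so it is the cathode; Na⁺/Na is oxidised at the anode.
E°cell = E°(cathode) − E°(anode) = (+1.39) − (-2.75) = +4.14 V.
Since E°cell > 0, the reaction is spontaneous under standard conditions.

+4.14 V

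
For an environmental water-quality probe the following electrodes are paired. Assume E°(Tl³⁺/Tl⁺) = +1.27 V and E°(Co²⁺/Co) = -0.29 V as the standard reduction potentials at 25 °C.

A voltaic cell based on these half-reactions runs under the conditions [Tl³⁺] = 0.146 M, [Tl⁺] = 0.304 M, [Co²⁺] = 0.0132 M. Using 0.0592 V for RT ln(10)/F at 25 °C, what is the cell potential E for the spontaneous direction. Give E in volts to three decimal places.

+1.606 V

Tl³⁺/Tl⁺ is the cathode (higher E°), Co²⁺/Co the anode: E°cell = +1.27 − (-0.29) = +1.56 V, n = 2.
Overall: Tl³⁺(aq) + Co(s) → Tl⁺(aq) + Co²⁺(aq)
Q = [Tl⁺]·[Co²⁺] / ([Tl³⁺]); log Q = -1.561.
E = E° − (0.0592/n) log Q = +1.56 − (0.0592/2)(-1.561) = +1.606 V.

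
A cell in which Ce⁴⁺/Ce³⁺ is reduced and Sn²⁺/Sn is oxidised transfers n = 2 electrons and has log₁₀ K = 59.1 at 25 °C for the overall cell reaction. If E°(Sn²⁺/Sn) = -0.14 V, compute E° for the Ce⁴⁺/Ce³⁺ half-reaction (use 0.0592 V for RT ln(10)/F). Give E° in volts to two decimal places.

E°cell = (0.0592/n)·log K = (0.0592/2)(59.1) = +1.749 V.
Since Ce⁴⁺/Ce³⁺ is the cathode and Sn²⁺/Sn the anode, E°cell = E°(Ce⁴⁺/Ce³⁺) − E°(Sn²⁺/Sn).
So E°(Ce⁴⁺/Ce³⁺) = E°cell + E°(Sn²⁺/Sn) = +1.749 + (-0.14) = +1.61 V.

+1.61 V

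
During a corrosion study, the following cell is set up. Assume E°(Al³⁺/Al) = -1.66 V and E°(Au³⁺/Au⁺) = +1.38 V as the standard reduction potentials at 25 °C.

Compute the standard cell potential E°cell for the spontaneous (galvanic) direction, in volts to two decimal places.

The Au³⁺/Au⁺ couple has the higher reduction potential, so it is the cathode; Al³⁺/Al is oxidised at the anode.
E°cell = E°(cathode) − E°(anode) = (+1.38) − (-1.66) = +3.04 V.

+3.04 V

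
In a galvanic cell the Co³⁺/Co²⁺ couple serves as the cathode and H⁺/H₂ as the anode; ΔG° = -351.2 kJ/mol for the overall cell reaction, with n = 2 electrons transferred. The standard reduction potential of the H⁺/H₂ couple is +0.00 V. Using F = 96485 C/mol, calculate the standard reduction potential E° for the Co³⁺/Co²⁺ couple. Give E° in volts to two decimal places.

E°cell = −ΔG°/(nF) = −(-351.2×10³)/((2)(96485)) = +1.820 V.
Since Co³⁺/Co²⁺ is the cathode and H⁺/H₂ the anode, E°cell = E°(Co³⁺/Co²⁺) − E°(H⁺/H₂).
So E°(Co³⁺/Co²⁺) = E°cell + E°(H⁺/H₂) = +1.820 + (+0.00) = +1.82 V.

+1.82 V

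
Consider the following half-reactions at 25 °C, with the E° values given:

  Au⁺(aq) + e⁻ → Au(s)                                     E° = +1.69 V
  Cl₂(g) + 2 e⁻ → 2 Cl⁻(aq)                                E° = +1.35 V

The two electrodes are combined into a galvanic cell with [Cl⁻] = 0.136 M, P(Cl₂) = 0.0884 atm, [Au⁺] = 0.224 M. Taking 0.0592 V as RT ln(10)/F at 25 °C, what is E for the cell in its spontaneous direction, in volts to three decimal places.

+0.281 V

Au⁺/Au is the cathode (higher E°), Cl₂/Cl⁻ the anode: E°cell = +1.69 − (+1.35) = +0.34 V, n = 2.
Overall: 2 Au⁺(aq) + 2 Cl⁻(aq) → 2 Au(s) + Cl₂(g)
Q = P(Cl₂) / ([Au⁺]^2·[Cl⁻]^2); log Q = 1.979.
E = E° − (0.0592/n) log Q = +0.34 − (0.0592/2)(1.979) = +0.281 V.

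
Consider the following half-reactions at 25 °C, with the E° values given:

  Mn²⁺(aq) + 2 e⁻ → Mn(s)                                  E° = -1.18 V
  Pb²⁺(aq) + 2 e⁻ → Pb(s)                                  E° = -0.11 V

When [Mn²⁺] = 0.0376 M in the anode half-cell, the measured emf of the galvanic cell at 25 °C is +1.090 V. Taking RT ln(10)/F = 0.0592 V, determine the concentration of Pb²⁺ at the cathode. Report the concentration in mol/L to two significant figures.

0.18 M

Pb²⁺/Pb is the cathode, Mn²⁺/Mn the anode: E°cell = +1.07 V, n = 2.
Overall reaction: Pb²⁺(aq) + Mn(s) → Pb(s) + Mn²⁺(aq); Q = [Mn²⁺]^1/[Pb²⁺]^1.
From E = E° − (0.0592/n) log Q: log Q = (E° − E)·n/0.0592 = (+1.07 − (+1.090))·2/0.0592 = -0.6757.
So 1·log[Pb²⁺] = 1·log(0.0376) − log Q = -1.4248 − (-0.6757) = -0.7491; [Pb²⁺] = 10^(-0.7491) ≈ 0.18 M.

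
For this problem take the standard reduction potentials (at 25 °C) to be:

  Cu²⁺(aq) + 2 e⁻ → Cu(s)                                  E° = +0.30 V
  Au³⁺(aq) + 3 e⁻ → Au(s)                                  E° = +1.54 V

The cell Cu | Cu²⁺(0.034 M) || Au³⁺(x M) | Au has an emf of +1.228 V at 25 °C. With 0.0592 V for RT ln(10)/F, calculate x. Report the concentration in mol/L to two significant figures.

0.0015 M

Au³⁺/Au is the cathode, Cu²⁺/Cu the anode: E°cell = +1.24 V, n = 6.
Overall reaction: 2 Au³⁺(aq) + 3 Cu(s) → 2 Au(s) + 3 Cu²⁺(aq); Q = [Cu²⁺]^3/[Au³⁺]^2.
From E = E° − (0.0592/n) log Q: log Q = (E° − E)·n/0.0592 = (+1.24 − (+1.228))·6/0.0592 = 1.2162.
So 2·log[Au³⁺] = 3·log(0.034) − log Q = -4.4056 − (1.2162) = -5.6218; log[Au³⁺] = -5.6218 / 2 = -2.8109; [Au³⁺] = 10^(-2.8109) ≈ 0.0015 M.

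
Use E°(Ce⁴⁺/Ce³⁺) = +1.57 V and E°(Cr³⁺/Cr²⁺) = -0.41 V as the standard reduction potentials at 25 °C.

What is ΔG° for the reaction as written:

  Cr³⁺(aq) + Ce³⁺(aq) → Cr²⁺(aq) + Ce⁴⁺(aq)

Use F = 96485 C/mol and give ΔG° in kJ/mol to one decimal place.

+191.0 kJ/mol

As written, Cr³⁺/Cr²⁺ is reduced (cathode) and Ce⁴⁺/Ce³⁺ is oxidised (anode), so E°cell = (-0.41) − (+1.57) = -1.98 V.
Balancing electrons gives n = 1.
ΔG° = −nFE° = −(1)(96485)(-1.98) = 191,040 J = +191.0 kJ/mol.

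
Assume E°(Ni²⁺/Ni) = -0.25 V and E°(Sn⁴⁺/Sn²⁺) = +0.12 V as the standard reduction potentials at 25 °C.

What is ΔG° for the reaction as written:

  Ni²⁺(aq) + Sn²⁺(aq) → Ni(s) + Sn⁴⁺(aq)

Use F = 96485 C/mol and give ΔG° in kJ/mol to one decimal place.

As written, Ni²⁺/Ni is reduced (cathode) and Sn⁴⁺/Sn²⁺ is oxidised (anode), so E°cell = (-0.25) − (+0.12) = -0.37 V.
Balancing electrons gives n = 2.
ΔG° = −nFE° = −(2)(96485)(-0.37) = 71,399 J = +71.4 kJ/mol.

+71.4 kJ/mol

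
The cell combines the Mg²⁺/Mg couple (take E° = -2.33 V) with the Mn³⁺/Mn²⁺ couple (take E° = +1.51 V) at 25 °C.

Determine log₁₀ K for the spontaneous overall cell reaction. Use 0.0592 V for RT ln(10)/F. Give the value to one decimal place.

Cathode: Mn³⁺/Mn²⁺; anode: Mg²⁺/Mg. E°cell = +3.84 V, n = 2.
log K = nE°cell / 0.0592 = (2)(+3.84) / 0.0592 = 129.7.

129.7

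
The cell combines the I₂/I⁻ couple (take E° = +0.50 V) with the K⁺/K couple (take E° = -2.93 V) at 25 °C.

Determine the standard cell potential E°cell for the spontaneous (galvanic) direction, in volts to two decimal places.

The I₂/I⁻ couple has the higher reduction potential, so it is the cathode; K⁺/K is oxidised at the anode.
E°cell = E°(cathode) − E°(anode) = (+0.50) − (-2.93) = +3.43 V.

+3.43 V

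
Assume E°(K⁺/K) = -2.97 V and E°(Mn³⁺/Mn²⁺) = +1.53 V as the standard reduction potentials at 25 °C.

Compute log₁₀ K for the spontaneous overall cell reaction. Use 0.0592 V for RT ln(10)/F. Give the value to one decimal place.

Cathode: Mn³⁺/Mn²⁺; anode: K⁺/K. E°cell = +4.50 V, n = 1.
log K = nE°cell / 0.0592 = (1)(+4.50) / 0.0592 = 76.0.

76.0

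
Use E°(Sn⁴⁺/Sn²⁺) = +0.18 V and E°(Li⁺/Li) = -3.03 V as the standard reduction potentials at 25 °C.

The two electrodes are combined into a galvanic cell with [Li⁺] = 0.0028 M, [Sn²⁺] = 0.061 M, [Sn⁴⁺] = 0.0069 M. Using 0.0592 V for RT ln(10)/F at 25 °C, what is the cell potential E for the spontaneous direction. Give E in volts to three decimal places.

+3.333 V

Sn⁴⁺/Sn²⁺ is the cathode (higher E°), Li⁺/Li the anode: E°cell = +0.18 − (-3.03) = +3.21 V, n = 2.
Overall: Sn⁴⁺(aq) + 2 Li(s) → Sn²⁺(aq) + 2 Li⁺(aq)
Q = [Sn²⁺]·[Li⁺]^2 / ([Sn⁴⁺]); log Q = -4.159.
E = E° − (0.0592/n) log Q = +3.21 − (0.0592/2)(-4.159) = +3.333 V.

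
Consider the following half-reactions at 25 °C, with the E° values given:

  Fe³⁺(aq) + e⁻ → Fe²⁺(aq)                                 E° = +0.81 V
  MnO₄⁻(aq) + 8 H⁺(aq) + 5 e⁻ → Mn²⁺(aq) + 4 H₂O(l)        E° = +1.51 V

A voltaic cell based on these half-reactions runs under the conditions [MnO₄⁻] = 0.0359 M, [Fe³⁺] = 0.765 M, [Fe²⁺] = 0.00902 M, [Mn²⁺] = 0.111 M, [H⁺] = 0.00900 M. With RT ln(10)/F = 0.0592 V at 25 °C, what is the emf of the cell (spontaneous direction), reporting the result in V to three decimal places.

+0.386 V

MnO₄⁻/Mn²⁺ is the cathode (higher E°), Fe³⁺/Fe²⁺ the anode: E°cell = +1.51 − (+0.81) = +0.70 V, n = 5.
Overall: MnO₄⁻(aq) + 8 H⁺(aq) + 5 Fe²⁺(aq) → Mn²⁺(aq) + 4 H₂O(l) + 5 Fe³⁺(aq)
Q = [Mn²⁺]·[Fe³⁺]^5 / ([MnO₄⁻]·[H⁺]^8·[Fe²⁺]^5); log Q = 26.499.
E = E° − (0.0592/n) log Q = +0.70 − (0.0592/5)(26.499) = +0.386 V.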